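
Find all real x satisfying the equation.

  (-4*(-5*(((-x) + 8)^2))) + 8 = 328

Step 1. [(-4*(-5*(((-x) + 8)^2))) + 8 = 328] -4 divides every term; factor it out ⇒ factor: (-5*(((-x) + 8)^2)) - 2 = -82.
Step 2. [(-5*(((-x) + 8)^2)) - 2 = -82] peel the -2: add 2 from each side. So sub: -5*(((-x) + 8)^2) = -80.
Step 3. [-5*(((-x) + 8)^2) = -80] LHS = -5·(…); ÷-5 both sides ⇒ div: ((-x) + 8)^2 = 16.
Step 4. [((-x) + 8)^2 = 16] √ both sides: 16 ≥ 0 gives two branches ⇒ sqrt: (-x) + 8 = 4 or -4.
Step 5. [(-x) + 8 = 4 or -4] the outer +8 inverts by subtracting 8, so sub: -x = -4 or -12.
Step 6. [-x = -4 or -12] leading − — multiply by −1, so neg: x = 4 or 12.

Answer: x ∈ {4, 12}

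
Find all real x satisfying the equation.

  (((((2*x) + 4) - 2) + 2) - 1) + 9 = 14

Step 1. [(((((2*x) + 4) - 2) + 2) - 1) + 9 = 14] 9 comes off first (subtract 9). So sub: ((((2*x) + 4) - 2) + 2) - 1 = 5.
Step 2. [((((2*x) + 4) - 2) + 2) - 1 = 5] the outer -1 inverts by adding 1. So sub: (((2*x) + 4) - 2) + 2 = 6.
Step 3. [(((2*x) + 4) - 2) + 2 = 6] the outer +2 inverts by subtracting 2, so sub: ((2*x) + 4) - 2 = 4.
Step 4. [((2*x) + 4) - 2 = 4] peel the -2: add 2 from each side, so sub: (2*x) + 4 = 6.
Step 5. [(2*x) + 4 = 6] 2 | LHS and 2 | 6: pull 2 out, so factor: x + 2 = 3.
Step 6. [x + 2 = 3] the outer +2 inverts by subtracting 2, so sub: x = 1.

Answer: x ∈ {1}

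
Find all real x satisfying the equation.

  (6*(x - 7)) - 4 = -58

Step 1. [(6*(x - 7)) - 4 = -58] -4 is outermost — add 4 both sides ⇒ sub: 6*(x - 7) = -54.
Step 2. [6*(x - 7) = -54] leading coefficient 6: divide by 6, so div: x - 7 = -9.
Step 3. [x - 7 = -9] -7 is outermost — add 7 both sides, so sub: x = -2.

Answer: x ∈ {-2}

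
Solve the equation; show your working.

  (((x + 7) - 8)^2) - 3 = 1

Step 1. [(((x + 7) - 8)^2) - 3 = 1] add 3: x sits inside (… - 3) ⇒ sub: ((x + 7) - 8)^2 = 4.
Step 2. [((x + 7) - 8)^2 = 4] LHS squared, RHS 4 ≥ 0: apply √ (±). So sqrt: (x + 7) - 8 = 2 or -2.
Step 3. [(x + 7) - 8 = 2 or -2] -8 is outermost — add 8 both sides, so sub: x + 7 = 10 or 6.
Step 4. [x + 7 = 10 or 6] the outer +7 inverts by subtracting 7 ⇒ sub: x = 3 or -1.

Answer: x ∈ {-1, 3}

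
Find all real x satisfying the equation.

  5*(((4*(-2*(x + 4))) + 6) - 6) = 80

Step 1. [5*(((4*(-2*(x + 4))) + 6) - 6) = 80] divide by the outer 5, so div: ((4*(-2*(x + 4))) + 6) - 6 = 16.
Step 2. [((4*(-2*(x + 4))) + 6) - 6 = 16] add 6: x sits inside (… - 6), so sub: (4*(-2*(x + 4))) + 6 = 22.
Step 3. [(4*(-2*(x + 4))) + 6 = 22] +6 is outermost — subtract 6 both sides ⇒ sub: 4*(-2*(x + 4)) = 16.
Step 4. [4*(-2*(x + 4)) = 16] 4·(inner) — divide through by 4. So div: -2*(x + 4) = 4.
Step 5. [-2*(x + 4) = 4] LHS = -2·(…); ÷-2 both sides. So div: x + 4 = -2.
Step 6. [x + 4 = -2] the outer +4 inverts by subtracting 4. So sub: x = -6.

Answer: x ∈ {-6}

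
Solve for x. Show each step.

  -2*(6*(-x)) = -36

Step 1. [-2*(6*(-x)) = -36] -2·(inner) — divide through by -2, so div: 6*(-x) = 18.
Step 2. [6*(-x) = 18] LHS = 6·(…); ÷6 both sides. So div: -x = 3.
Step 3. [-x = 3] flip signs both sides, so neg: x = -3.

Answer: x ∈ {-3}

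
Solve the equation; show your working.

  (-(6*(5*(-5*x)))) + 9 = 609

Step 1. [(-(6*(5*(-5*x)))) + 9 = 609] the outer +9 inverts by subtracting 9. So sub: -(6*(5*(-5*x))) = 600.
Step 2. [-(6*(5*(-5*x))) = 600] LHS negated; negate both sides. So neg: 6*(5*(-5*x)) = -600.
Step 3. [6*(5*(-5*x)) = -600] LHS = 6·(…); ÷6 both sides, so div: 5*(-5*x) = -100.
Step 4. [5*(-5*x) = -100] leading coefficient 5: divide by 5 ⇒ div: -5*x = -20.
Step 5. [-5*x = -20] LHS = -5·(…); ÷-5 both sides ⇒ div: x = 4.

Answer: x ∈ {4}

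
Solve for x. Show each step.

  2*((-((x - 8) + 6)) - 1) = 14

Step 1. [2*((-((x - 8) + 6)) - 1) = 14] leading coefficient 2: divide by 2. So div: (-((x - 8) + 6)) - 1 = 7.
Step 2. [(-((x - 8) + 6)) - 1 = 7] add 1: x sits inside (… - 1). So sub: -((x - 8) + 6) = 8.
Step 3. [-((x - 8) + 6) = 8] LHS negated; negate both sides. So neg: (x - 8) + 6 = -8.
Step 4. [(x - 8) + 6 = -8] subtract 6: x sits inside (… + 6), so sub: x - 8 = -14.
Step 5. [x - 8 = -14] peel the -8: add 8 from each side ⇒ sub: x = -6.

Answer: x ∈ {-6}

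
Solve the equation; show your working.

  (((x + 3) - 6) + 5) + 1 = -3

Step 1. [(((x + 3) - 6) + 5) + 1 = -3] the outer +1 inverts by subtracting 1. So sub: ((x + 3) - 6) + 5 = -4.
Step 2. [((x + 3) - 6) + 5 = -4] 5 comes off first (subtract 5), so sub: (x + 3) - 6 = -9.
Step 3. [(x + 3) - 6 = -9] add 6: x sits inside (… - 6). So sub: x + 3 = -3.
Step 4. [x + 3 = -3] +3 is outermost — subtract 3 both sides. So sub: x = -6.

Answer: x ∈ {-6}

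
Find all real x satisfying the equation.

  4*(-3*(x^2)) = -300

Step 1. [4*(-3*(x^2)) = -300] LHS = 4·(…); ÷4 both sides ⇒ div: -3*(x^2) = -75.
Step 2. [-3*(x^2) = -75] -3·(inner) — divide through by -3. So div: x^2 = 25.
Step 3. [x^2 = 25] √ both sides: 25 ≥ 0 gives two branches ⇒ sqrt: x = 5 or -5.

Answer: x ∈ {-5, 5}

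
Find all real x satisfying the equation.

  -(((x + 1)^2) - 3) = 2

Step 1. [-(((x + 1)^2) - 3) = 2] leading − — multiply by −1. So neg: ((x + 1)^2) - 3 = -2.
Step 2. [((x + 1)^2) - 3 = -2] peel the -3: add 3 from each side, so sub: (x + 1)^2 = 1.
Step 3. [(x + 1)^2 = 1] 1 ≥ 0, LHS is (·)² — take ±√ ⇒ sqrt: x + 1 = 1 or -1.
Step 4. [x + 1 = 1 or -1] subtract 1: x sits inside (… + 1). So sub: x = 0 or -2.

Answer: x ∈ {-2, 0}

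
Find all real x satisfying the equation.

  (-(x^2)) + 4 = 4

Step 1. [(-(x^2)) + 4 = 4] +4 is outermost — subtract 4 both sides, so sub: -(x^2) = 0.
Step 2. [-(x^2) = 0] flip signs both sides. So neg: x^2 = 0.
Step 3. [x^2 = 0] LHS squared, RHS 0 ≥ 0: apply √ (±) ⇒ sqrt: x = 0.

Answer: x ∈ {0}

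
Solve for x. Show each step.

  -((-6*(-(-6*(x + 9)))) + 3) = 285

Step 1. [-((-6*(-(-6*(x + 9)))) + 3) = 285] LHS negated; negate both sides. So neg: (-6*(-(-6*(x + 9)))) + 3 = -285.
Step 2. [(-6*(-(-6*(x + 9)))) + 3 = -285] the outer +3 inverts by subtracting 3. So sub: -6*(-(-6*(x + 9))) = -288.
Step 3. [-6*(-(-6*(x + 9))) = -288] LHS = -6·(…); ÷-6 both sides, so div: -(-6*(x + 9)) = 48.
Step 4. [-(-6*(x + 9)) = 48] LHS negated; negate both sides, so neg: -6*(x + 9) = -48.
Step 5. [-6*(x + 9) = -48] -6·(inner) — divide through by -6, so div: x + 9 = 8.
Step 6. [x + 9 = 8] the outer +9 inverts by subtracting 9. So sub: x = -1.

Answer: x ∈ {-1}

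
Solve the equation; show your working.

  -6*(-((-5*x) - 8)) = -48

Step 1. [-6*(-((-5*x) - 8)) = -48] divide by the outer -6, so div: -((-5*x) - 8) = 8.
Step 2. [-((-5*x) - 8) = 8] flip signs both sides, so neg: (-5*x) - 8 = -8.
Step 3. [(-5*x) - 8 = -8] peel the -8: add 8 from each side, so sub: -5*x = 0.
Step 4. [-5*x = 0] leading coefficient -5: divide by -5. So div: x = 0.

Answer: x ∈ {0}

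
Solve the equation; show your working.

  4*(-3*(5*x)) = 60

Step 1. [4*(-3*(5*x)) = 60] leading coefficient 4: divide by 4 ⇒ div: -3*(5*x) = 15.
Step 2. [-3*(5*x) = 15] -3 out front; divide by -3, so div: 5*x = -5.
Step 3. [5*x = -5] 5 out front; divide by 5. So div: x = -1.

Answer: x ∈ {-1}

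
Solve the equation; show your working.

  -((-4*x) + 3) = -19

Step 1. [-((-4*x) + 3) = -19] flip signs both sides. So neg: (-4*x) + 3 = 19.
Step 2. [(-4*x) + 3 = 19] +3 is outermost — subtract 3 both sides. So sub: -4*x = 16.
Step 3. [-4*x = 16] leading coefficient -4: divide by -4, so div: x = -4.

Answer: x ∈ {-4}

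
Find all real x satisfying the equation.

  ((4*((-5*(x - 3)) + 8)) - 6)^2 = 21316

Step 1. [((4*((-5*(x - 3)) + 8)) - 6)^2 = 21316] √ both sides: 21316 ≥ 0 gives two branches ⇒ sqrt: (4*((-5*(x - 3)) + 8)) - 6 = 146 or -146.
Step 2. [(4*((-5*(x - 3)) + 8)) - 6 = 146 or -146] the outer -6 inverts by adding 6 ⇒ sub: 4*((-5*(x - 3)) + 8) = 152 or -140.
Step 3. [4*((-5*(x - 3)) + 8) = 152 or -140] 4·(inner) — divide through by 4. So div: (-5*(x - 3)) + 8 = 38 or -35.
Step 4. [(-5*(x - 3)) + 8 = 38 or -35] 8 comes off first (subtract 8), so sub: -5*(x - 3) = 30 or -43.
Step 5. [-5*(x - 3) = 30 or -43] LHS = -5·(…); ÷-5 both sides. So div: x - 3 = -6 or 43/5.
Step 6. [x - 3 = -6 or 43/5] the outer -3 inverts by adding 3 ⇒ sub: x = -3 or 58/5.

Answer: x ∈ {-3, 58/5}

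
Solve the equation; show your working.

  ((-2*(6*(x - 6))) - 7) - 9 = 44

Step 1. [((-2*(6*(x - 6))) - 7) - 9 = 44] -9 is outermost — add 9 both sides. So sub: (-2*(6*(x - 6))) - 7 = 53.
Step 2. [(-2*(6*(x - 6))) - 7 = 53] the outer -7 inverts by adding 7 ⇒ sub: -2*(6*(x - 6)) = 60.
Step 3. [-2*(6*(x - 6)) = 60] LHS = -2·(…); ÷-2 both sides, so div: 6*(x - 6) = -30.
Step 4. [6*(x - 6) = -30] 6 out front; divide by 6, so div: x - 6 = -5.
Step 5. [x - 6 = -5] peel the -6: add 6 from each side, so sub: x = 1.

Answer: x ∈ {1}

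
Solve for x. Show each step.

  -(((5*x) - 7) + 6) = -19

Step 1. [-(((5*x) - 7) + 6) = -19] flip signs both sides ⇒ neg: ((5*x) - 7) + 6 = 19.
Step 2. [((5*x) - 7) + 6 = 19] subtract 6: x sits inside (… + 6). So sub: (5*x) - 7 = 13.
Step 3. [(5*x) - 7 = 13] add 7: x sits inside (… - 7), so sub: 5*x = 20.
Step 4. [5*x = 20] LHS = 5·(…); ÷5 both sides, so div: x = 4.

Answer: x ∈ {4}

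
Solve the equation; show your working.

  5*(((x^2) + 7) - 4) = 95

Step 1. [5*(((x^2) + 7) - 4) = 95] 5·(inner) — divide through by 5. So div: ((x^2) + 7) - 4 = 19.
Step 2. [((x^2) + 7) - 4 = 19] -4 is outermost — add 4 both sides. So sub: (x^2) + 7 = 23.
Step 3. [(x^2) + 7 = 23] 7 comes off first (subtract 7) ⇒ sub: x^2 = 16.
Step 4. [x^2 = 16] √ both sides: 16 ≥ 0 gives two branches, so sqrt: x = 4 or -4.

Answer: x ∈ {-4, 4}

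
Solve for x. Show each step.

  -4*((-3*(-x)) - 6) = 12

Step 1. [-4*((-3*(-x)) - 6) = 12] -4·(inner) — divide through by -4 ⇒ div: (-3*(-x)) - 6 = -3.
Step 2. [(-3*(-x)) - 6 = -3] the outer -6 inverts by adding 6, so sub: -3*(-x) = 3.
Step 3. [-3*(-x) = 3] leading coefficient -3: divide by -3. So div: -x = -1.
Step 4. [-x = -1] flip signs both sides. So neg: x = 1.

Answer: x ∈ {1}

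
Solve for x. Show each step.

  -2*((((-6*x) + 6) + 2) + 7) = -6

Step 1. [-2*((((-6*x) + 6) + 2) + 7) = -6] leading coefficient -2: divide by -2 ⇒ div: (((-6*x) + 6) + 2) + 7 = 3.
Step 2. [(((-6*x) + 6) + 2) + 7 = 3] +7 is outermost — subtract 7 both sides ⇒ sub: ((-6*x) + 6) + 2 = -4.
Step 3. [((-6*x) + 6) + 2 = -4] +2 is outermost — subtract 2 both sides, so sub: (-6*x) + 6 = -6.
Step 4. [(-6*x) + 6 = -6] 6 comes off first (subtract 6). So sub: -6*x = -12.
Step 5. [-6*x = -12] leading coefficient -6: divide by -6 ⇒ div: x = 2.

Answer: x ∈ {2}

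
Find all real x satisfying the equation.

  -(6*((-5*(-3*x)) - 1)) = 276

Step 1. [-(6*((-5*(-3*x)) - 1)) = 276] flip signs both sides. So neg: 6*((-5*(-3*x)) - 1) = -276.
Step 2. [6*((-5*(-3*x)) - 1) = -276] 6 out front; divide by 6, so div: (-5*(-3*x)) - 1 = -46.
Step 3. [(-5*(-3*x)) - 1 = -46] -1 is outermost — add 1 both sides, so sub: -5*(-3*x) = -45.
Step 4. [-5*(-3*x) = -45] -5 out front; divide by -5, so div: -3*x = 9.
Step 5. [-3*x = 9] LHS = -3·(…); ÷-3 both sides. So div: x = -3.

Answer: x ∈ {-3}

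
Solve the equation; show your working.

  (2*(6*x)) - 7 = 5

Step 1. [(2*(6*x)) - 7 = 5] -7 is outermost — add 7 both sides, so sub: 2*(6*x) = 12.
Step 2. [2*(6*x) = 12] 2·(inner) — divide through by 2, so div: 6*x = 6.
Step 3. [6*x = 6] leading coefficient 6: divide by 6. So div: x = 1.

Answer: x ∈ {1}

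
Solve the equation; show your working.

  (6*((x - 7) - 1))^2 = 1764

Step 1. [(6*((x - 7) - 1))^2 = 1764] LHS squared, RHS 1764 ≥ 0: apply √ (±). So sqrt: 6*((x - 7) - 1) = 42 or -42.
Step 2. [6*((x - 7) - 1) = 42 or -42] divide by the outer 6, so div: (x - 7) - 1 = 7 or -7.
Step 3. [(x - 7) - 1 = 7 or -7] peel the -1: add 1 from each side ⇒ sub: x - 7 = 8 or -6.
Step 4. [x - 7 = 8 or -6] -7 is outermost — add 7 both sides. So sub: x = 15 or 1.

Answer: x ∈ {1, 15}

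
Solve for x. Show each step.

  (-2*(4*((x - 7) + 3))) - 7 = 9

Step 1. [(-2*(4*((x - 7) + 3))) - 7 = 9] the outer -7 inverts by adding 7, so sub: -2*(4*((x - 7) + 3)) = 16.
Step 2. [-2*(4*((x - 7) + 3)) = 16] LHS = -2·(…); ÷-2 both sides, so div: 4*((x - 7) + 3) = -8.
Step 3. [4*((x - 7) + 3) = -8] divide by the outer 4, so div: (x - 7) + 3 = -2.
Step 4. [(x - 7) + 3 = -2] +3 is outermost — subtract 3 both sides, so sub: x - 7 = -5.
Step 5. [x - 7 = -5] add 7: x sits inside (… - 7). So sub: x = 2.

Answer: x ∈ {2}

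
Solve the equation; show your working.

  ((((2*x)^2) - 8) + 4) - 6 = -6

Step 1. [((((2*x)^2) - 8) + 4) - 6 = -6] add 6: x sits inside (… - 6) ⇒ sub: (((2*x)^2) - 8) + 4 = 0.
Step 2. [(((2*x)^2) - 8) + 4 = 0] 4 comes off first (subtract 4). So sub: ((2*x)^2) - 8 = -4.
Step 3. [((2*x)^2) - 8 = -4] add 8: x sits inside (… - 8). So sub: (2*x)^2 = 4.
Step 4. [(2*x)^2 = 4] 4 ≥ 0, LHS is (·)² — take ±√. So sqrt: 2*x = 2 or -2.
Step 5. [2*x = 2 or -2] 2 out front; divide by 2 ⇒ div: x = 1 or -1.

Answer: x ∈ {-1, 1}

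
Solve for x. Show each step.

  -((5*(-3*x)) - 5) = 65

Step 1. [-((5*(-3*x)) - 5) = 65] leading − — multiply by −1. So neg: (5*(-3*x)) - 5 = -65.
Step 2. [(5*(-3*x)) - 5 = -65] -5 is outermost — add 5 both sides. So sub: 5*(-3*x) = -60.
Step 3. [5*(-3*x) = -60] 5·(inner) — divide through by 5. So div: -3*x = -12.
Step 4. [-3*x = -12] -3·(inner) — divide through by -3. So div: x = 4.

Answer: x ∈ {4}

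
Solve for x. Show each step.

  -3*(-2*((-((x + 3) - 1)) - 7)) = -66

Step 1. [-3*(-2*((-((x + 3) - 1)) - 7)) = -66] leading coefficient -3: divide by -3 ⇒ div: -2*((-((x + 3) - 1)) - 7) = 22.
Step 2. [-2*((-((x + 3) - 1)) - 7) = 22] LHS = -2·(…); ÷-2 both sides ⇒ div: (-((x + 3) - 1)) - 7 = -11.
Step 3. [(-((x + 3) - 1)) - 7 = -11] -7 is outermost — add 7 both sides, so sub: -((x + 3) - 1) = -4.
Step 4. [-((x + 3) - 1) = -4] leading − — multiply by −1. So neg: (x + 3) - 1 = 4.
Step 5. [(x + 3) - 1 = 4] -1 is outermost — add 1 both sides. So sub: x + 3 = 5.
Step 6. [x + 3 = 5] +3 is outermost — subtract 3 both sides ⇒ sub: x = 2.

Answer: x ∈ {2}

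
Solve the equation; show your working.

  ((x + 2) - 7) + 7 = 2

Step 1. [((x + 2) - 7) + 7 = 2] the outer +7 inverts by subtracting 7 ⇒ sub: (x + 2) - 7 = -5.
Step 2. [(x + 2) - 7 = -5] add 7: x sits inside (… - 7) ⇒ sub: x + 2 = 2.
Step 3. [x + 2 = 2] +2 is outermost — subtract 2 both sides ⇒ sub: x = 0.

Answer: x ∈ {0}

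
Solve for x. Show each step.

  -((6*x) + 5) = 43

Step 1. [-((6*x) + 5) = 43] leading − — multiply by −1 ⇒ neg: (6*x) + 5 = -43.
Step 2. [(6*x) + 5 = -43] subtract 5: x sits inside (… + 5). So sub: 6*x = -48.
Step 3. [6*x = -48] leading coefficient 6: divide by 6. So div: x = -8.

Answer: x ∈ {-8}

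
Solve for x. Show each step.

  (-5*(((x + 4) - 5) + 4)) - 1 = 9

Step 1. [(-5*(((x + 4) - 5) + 4)) - 1 = 9] -1 is outermost — add 1 both sides. So sub: -5*(((x + 4) - 5) + 4) = 10.
Step 2. [-5*(((x + 4) - 5) + 4) = 10] leading coefficient -5: divide by -5. So div: ((x + 4) - 5) + 4 = -2.
Step 3. [((x + 4) - 5) + 4 = -2] 4 comes off first (subtract 4). So sub: (x + 4) - 5 = -6.
Step 4. [(x + 4) - 5 = -6] peel the -5: add 5 from each side ⇒ sub: x + 4 = -1.
Step 5. [x + 4 = -1] subtract 4: x sits inside (… + 4) ⇒ sub: x = -5.

Answer: x ∈ {-5}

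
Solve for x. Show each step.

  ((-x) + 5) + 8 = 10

Step 1. [((-x) + 5) + 8 = 10] 8 comes off first (subtract 8), so sub: (-x) + 5 = 2.
Step 2. [(-x) + 5 = 2] peel the +5: subtract 5 from each side. So sub: -x = -3.
Step 3. [-x = -3] leading − — multiply by −1, so neg: x = 3.

Answer: x ∈ {3}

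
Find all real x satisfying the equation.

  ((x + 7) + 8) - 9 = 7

Step 1. [((x + 7) + 8) - 9 = 7] peel the -9: add 9 from each side, so sub: (x + 7) + 8 = 16.
Step 2. [(x + 7) + 8 = 16] the outer +8 inverts by subtracting 8, so sub: x + 7 = 8.
Step 3. [x + 7 = 8] +7 is outermost — subtract 7 both sides. So sub: x = 1.

Answer: x ∈ {1}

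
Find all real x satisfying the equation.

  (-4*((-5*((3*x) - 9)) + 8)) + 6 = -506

Step 1. [(-4*((-5*((3*x) - 9)) + 8)) + 6 = -506] +6 is outermost — subtract 6 both sides ⇒ sub: -4*((-5*((3*x) - 9)) + 8) = -512.
Step 2. [-4*((-5*((3*x) - 9)) + 8) = -512] -4·(inner) — divide through by -4. So div: (-5*((3*x) - 9)) + 8 = 128.
Step 3. [(-5*((3*x) - 9)) + 8 = 128] 8 comes off first (subtract 8). So sub: -5*((3*x) - 9) = 120.
Step 4. [-5*((3*x) - 9) = 120] -5 out front; divide by -5, so div: (3*x) - 9 = -24.
Step 5. [(3*x) - 9 = -24] the outer -9 inverts by adding 9, so sub: 3*x = -15.
Step 6. [3*x = -15] divide by the outer 3, so div: x = -5.

Answer: x ∈ {-5}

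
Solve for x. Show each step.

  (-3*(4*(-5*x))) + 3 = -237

Step 1. [(-3*(4*(-5*x))) + 3 = -237] -3 divides every term; factor it out, so factor: (4*(-5*x)) - 1 = 79.
Step 2. [(4*(-5*x)) - 1 = 79] -1 is outermost — add 1 both sides ⇒ sub: 4*(-5*x) = 80.
Step 3. [4*(-5*x) = 80] 4 out front; divide by 4. So div: -5*x = 20.
Step 4. [-5*x = 20] divide by the outer -5 ⇒ div: x = -4.

Answer: x ∈ {-4}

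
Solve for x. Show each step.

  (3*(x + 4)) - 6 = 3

Step 1. [(3*(x + 4)) - 6 = 3] -6 is outermost — add 6 both sides ⇒ sub: 3*(x + 4) = 9.
Step 2. [3*(x + 4) = 9] LHS = 3·(…); ÷3 both sides. So div: x + 4 = 3.
Step 3. [x + 4 = 3] 4 comes off first (subtract 4). So sub: x = -1.

Answer: x ∈ {-1}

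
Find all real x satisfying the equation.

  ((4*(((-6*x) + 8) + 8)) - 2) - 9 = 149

Step 1. [((4*(((-6*x) + 8) + 8)) - 2) - 9 = 149] -9 is outermost — add 9 both sides. So sub: (4*(((-6*x) + 8) + 8)) - 2 = 158.
Step 2. [(4*(((-6*x) + 8) + 8)) - 2 = 158] -2 is outermost — add 2 both sides. So sub: 4*(((-6*x) + 8) + 8) = 160.
Step 3. [4*(((-6*x) + 8) + 8) = 160] 4·(inner) — divide through by 4, so div: ((-6*x) + 8) + 8 = 40.
Step 4. [((-6*x) + 8) + 8 = 40] peel the +8: subtract 8 from each side. So sub: (-6*x) + 8 = 32.
Step 5. [(-6*x) + 8 = 32] subtract 8: x sits inside (… + 8), so sub: -6*x = 24.
Step 6. [-6*x = 24] -6 out front; divide by -6, so div: x = -4.

Answer: x ∈ {-4}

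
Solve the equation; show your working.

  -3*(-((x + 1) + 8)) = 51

Step 1. [-3*(-((x + 1) + 8)) = 51] leading coefficient -3: divide by -3. So div: -((x + 1) + 8) = -17.
Step 2. [-((x + 1) + 8) = -17] LHS negated; negate both sides. So neg: (x + 1) + 8 = 17.
Step 3. [(x + 1) + 8 = 17] 8 comes off first (subtract 8) ⇒ sub: x + 1 = 9.
Step 4. [x + 1 = 9] subtract 1: x sits inside (… + 1), so sub: x = 8.

Answer: x ∈ {8}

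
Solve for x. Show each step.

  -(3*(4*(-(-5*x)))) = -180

Step 1. [-(3*(4*(-(-5*x)))) = -180] leading − — multiply by −1 ⇒ neg: 3*(4*(-(-5*x))) = 180.
Step 2. [3*(4*(-(-5*x))) = 180] leading coefficient 3: divide by 3 ⇒ div: 4*(-(-5*x)) = 60.
Step 3. [4*(-(-5*x)) = 60] leading coefficient 4: divide by 4 ⇒ div: -(-5*x) = 15.
Step 4. [-(-5*x) = 15] LHS negated; negate both sides. So neg: -5*x = -15.
Step 5. [-5*x = -15] LHS = -5·(…); ÷-5 both sides ⇒ div: x = 3.

Answer: x ∈ {3}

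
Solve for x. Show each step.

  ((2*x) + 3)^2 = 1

Step 1. [((2*x) + 3)^2 = 1] √ both sides: 1 ≥ 0 gives two branches ⇒ sqrt: (2*x) + 3 = 1 or -1.
Step 2. [(2*x) + 3 = 1 or -1] peel the +3: subtract 3 from each side. So sub: 2*x = -2 or -4.
Step 3. [2*x = -2 or -4] divide by the outer 2 ⇒ div: x = -1 or -2.

Answer: x ∈ {-2, -1}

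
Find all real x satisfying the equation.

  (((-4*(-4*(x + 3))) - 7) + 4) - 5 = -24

Step 1. [(((-4*(-4*(x + 3))) - 7) + 4) - 5 = -24] 5 comes off first (add 5), so sub: ((-4*(-4*(x + 3))) - 7) + 4 = -19.
Step 2. [((-4*(-4*(x + 3))) - 7) + 4 = -19] peel the +4: subtract 4 from each side ⇒ sub: (-4*(-4*(x + 3))) - 7 = -23.
Step 3. [(-4*(-4*(x + 3))) - 7 = -23] the outer -7 inverts by adding 7, so sub: -4*(-4*(x + 3)) = -16.
Step 4. [-4*(-4*(x + 3)) = -16] LHS = -4·(…); ÷-4 both sides, so div: -4*(x + 3) = 4.
Step 5. [-4*(x + 3) = 4] -4·(inner) — divide through by -4. So div: x + 3 = -1.
Step 6. [x + 3 = -1] the outer +3 inverts by subtracting 3 ⇒ sub: x = -4.

Answer: x ∈ {-4}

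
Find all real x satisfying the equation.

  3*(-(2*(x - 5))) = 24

Step 1. [3*(-(2*(x - 5))) = 24] divide by the outer 3, so div: -(2*(x - 5)) = 8.
Step 2. [-(2*(x - 5)) = 8] flip signs both sides. So neg: 2*(x - 5) = -8.
Step 3. [2*(x - 5) = -8] 2 out front; divide by 2 ⇒ div: x - 5 = -4.
Step 4. [x - 5 = -4] peel the -5: add 5 from each side, so sub: x = 1.

Answer: x ∈ {1}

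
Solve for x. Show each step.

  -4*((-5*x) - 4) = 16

Step 1. [-4*((-5*x) - 4) = 16] LHS = -4·(…); ÷-4 both sides, so div: (-5*x) - 4 = -4.
Step 2. [(-5*x) - 4 = -4] the outer -4 inverts by adding 4. So sub: -5*x = 0.
Step 3. [-5*x = 0] leading coefficient -5: divide by -5, so div: x = 0.

Answer: x ∈ {0}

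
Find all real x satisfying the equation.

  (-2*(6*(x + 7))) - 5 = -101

Step 1. [(-2*(6*(x + 7))) - 5 = -101] add 5: x sits inside (… - 5) ⇒ sub: -2*(6*(x + 7)) = -96.
Step 2. [-2*(6*(x + 7)) = -96] -2·(inner) — divide through by -2. So div: 6*(x + 7) = 48.
Step 3. [6*(x + 7) = 48] 6 out front; divide by 6. So div: x + 7 = 8.
Step 4. [x + 7 = 8] +7 is outermost — subtract 7 both sides ⇒ sub: x = 1.

Answer: x ∈ {1}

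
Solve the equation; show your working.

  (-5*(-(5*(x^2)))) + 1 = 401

Step 1. [(-5*(-(5*(x^2)))) + 1 = 401] subtract 1: x sits inside (… + 1). So sub: -5*(-(5*(x^2))) = 400.
Step 2. [-5*(-(5*(x^2))) = 400] -5·(inner) — divide through by -5, so div: -(5*(x^2)) = -80.
Step 3. [-(5*(x^2)) = -80] LHS negated; negate both sides, so neg: 5*(x^2) = 80.
Step 4. [5*(x^2) = 80] leading coefficient 5: divide by 5, so div: x^2 = 16.
Step 5. [x^2 = 16] √ both sides: 16 ≥ 0 gives two branches. So sqrt: x = 4 or -4.

Answer: x ∈ {-4, 4}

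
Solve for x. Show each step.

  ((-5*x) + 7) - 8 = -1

Step 1. [((-5*x) + 7) - 8 = -1] -8 is outermost — add 8 both sides. So sub: (-5*x) + 7 = 7.
Step 2. [(-5*x) + 7 = 7] 7 comes off first (subtract 7), so sub: -5*x = 0.
Step 3. [-5*x = 0] leading coefficient -5: divide by -5. So div: x = 0.

Answer: x ∈ {0}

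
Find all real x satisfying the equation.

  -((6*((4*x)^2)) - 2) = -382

Step 1. [-((6*((4*x)^2)) - 2) = -382] flip signs both sides, so neg: (6*((4*x)^2)) - 2 = 382.
Step 2. [(6*((4*x)^2)) - 2 = 382] the outer -2 inverts by adding 2 ⇒ sub: 6*((4*x)^2) = 384.
Step 3. [6*((4*x)^2) = 384] leading coefficient 6: divide by 6, so div: (4*x)^2 = 64.
Step 4. [(4*x)^2 = 64] 64 ≥ 0, LHS is (·)² — take ±√, so sqrt: 4*x = 8 or -8.
Step 5. [4*x = 8 or -8] LHS = 4·(…); ÷4 both sides. So div: x = 2 or -2.

Answer: x ∈ {-2, 2}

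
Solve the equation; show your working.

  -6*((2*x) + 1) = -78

Step 1. [-6*((2*x) + 1) = -78] -6 out front; divide by -6, so div: (2*x) + 1 = 13.
Step 2. [(2*x) + 1 = 13] the outer +1 inverts by subtracting 1. So sub: 2*x = 12.
Step 3. [2*x = 12] 2 out front; divide by 2. So div: x = 6.

Answer: x ∈ {6}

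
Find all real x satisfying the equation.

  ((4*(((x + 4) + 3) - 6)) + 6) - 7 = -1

Step 1. [((4*(((x + 4) + 3) - 6)) + 6) - 7 = -1] the outer -7 inverts by adding 7. So sub: (4*(((x + 4) + 3) - 6)) + 6 = 6.
Step 2. [(4*(((x + 4) + 3) - 6)) + 6 = 6] the outer +6 inverts by subtracting 6. So sub: 4*(((x + 4) + 3) - 6) = 0.
Step 3. [4*(((x + 4) + 3) - 6) = 0] LHS = 4·(…); ÷4 both sides ⇒ div: ((x + 4) + 3) - 6 = 0.
Step 4. [((x + 4) + 3) - 6 = 0] 6 comes off first (add 6) ⇒ sub: (x + 4) + 3 = 6.
Step 5. [(x + 4) + 3 = 6] peel the +3: subtract 3 from each side. So sub: x + 4 = 3.
Step 6. [x + 4 = 3] 4 comes off first (subtract 4) ⇒ sub: x = -1.

Answer: x ∈ {-1}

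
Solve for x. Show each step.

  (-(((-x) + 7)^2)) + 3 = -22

Step 1. [(-(((-x) + 7)^2)) + 3 = -22] +3 is outermost — subtract 3 both sides, so sub: -(((-x) + 7)^2) = -25.
Step 2. [-(((-x) + 7)^2) = -25] LHS negated; negate both sides, so neg: ((-x) + 7)^2 = 25.
Step 3. [((-x) + 7)^2 = 25] 25 ≥ 0, LHS is (·)² — take ±√, so sqrt: (-x) + 7 = 5 or -5.
Step 4. [(-x) + 7 = 5 or -5] subtract 7: x sits inside (… + 7), so sub: -x = -2 or -12.
Step 5. [-x = -2 or -12] leading − — multiply by −1 ⇒ neg: x = 2 or 12.

Answer: x ∈ {2, 12}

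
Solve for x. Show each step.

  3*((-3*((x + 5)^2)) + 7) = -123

Step 1. [3*((-3*((x + 5)^2)) + 7) = -123] 3·(inner) — divide through by 3, so div: (-3*((x + 5)^2)) + 7 = -41.
Step 2. [(-3*((x + 5)^2)) + 7 = -41] 7 comes off first (subtract 7), so sub: -3*((x + 5)^2) = -48.
Step 3. [-3*((x + 5)^2) = -48] leading coefficient -3: divide by -3 ⇒ div: (x + 5)^2 = 16.
Step 4. [(x + 5)^2 = 16] LHS squared, RHS 16 ≥ 0: apply √ (±). So sqrt: x + 5 = 4 or -4.
Step 5. [x + 5 = 4 or -4] 5 comes off first (subtract 5) ⇒ sub: x = -1 or -9.

Answer: x ∈ {-9, -1}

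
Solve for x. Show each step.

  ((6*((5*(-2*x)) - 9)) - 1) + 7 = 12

Step 1. [((6*((5*(-2*x)) - 9)) - 1) + 7 = 12] subtract 7: x sits inside (… + 7) ⇒ sub: (6*((5*(-2*x)) - 9)) - 1 = 5.
Step 2. [(6*((5*(-2*x)) - 9)) - 1 = 5] add 1: x sits inside (… - 1) ⇒ sub: 6*((5*(-2*x)) - 9) = 6.
Step 3. [6*((5*(-2*x)) - 9) = 6] 6 out front; divide by 6 ⇒ div: (5*(-2*x)) - 9 = 1.
Step 4. [(5*(-2*x)) - 9 = 1] 9 comes off first (add 9). So sub: 5*(-2*x) = 10.
Step 5. [5*(-2*x) = 10] LHS = 5·(…); ÷5 both sides ⇒ div: -2*x = 2.
Step 6. [-2*x = 2] -2·(inner) — divide through by -2 ⇒ div: x = -1.

Answer: x ∈ {-1}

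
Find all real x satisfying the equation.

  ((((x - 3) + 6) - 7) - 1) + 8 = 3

Step 1. [((((x - 3) + 6) - 7) - 1) + 8 = 3] the outer +8 inverts by subtracting 8. So sub: (((x - 3) + 6) - 7) - 1 = -5.
Step 2. [(((x - 3) + 6) - 7) - 1 = -5] peel the -1: add 1 from each side, so sub: ((x - 3) + 6) - 7 = -4.
Step 3. [((x - 3) + 6) - 7 = -4] peel the -7: add 7 from each side, so sub: (x - 3) + 6 = 3.
Step 4. [(x - 3) + 6 = 3] +6 is outermost — subtract 6 both sides. So sub: x - 3 = -3.
Step 5. [x - 3 = -3] peel the -3: add 3 from each side, so sub: x = 0.

Answer: x ∈ {0}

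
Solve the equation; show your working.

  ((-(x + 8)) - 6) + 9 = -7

Step 1. [((-(x + 8)) - 6) + 9 = -7] +9 is outermost — subtract 9 both sides. So sub: (-(x + 8)) - 6 = -16.
Step 2. [(-(x + 8)) - 6 = -16] -6 is outermost — add 6 both sides, so sub: -(x + 8) = -10.
Step 3. [-(x + 8) = -10] LHS negated; negate both sides ⇒ neg: x + 8 = 10.
Step 4. [x + 8 = 10] subtract 8: x sits inside (… + 8) ⇒ sub: x = 2.

Answer: x ∈ {2}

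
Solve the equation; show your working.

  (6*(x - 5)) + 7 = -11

Step 1. [(6*(x - 5)) + 7 = -11] subtract 7: x sits inside (… + 7) ⇒ sub: 6*(x - 5) = -18.
Step 2. [6*(x - 5) = -18] 6·(inner) — divide through by 6 ⇒ div: x - 5 = -3.
Step 3. [x - 5 = -3] 5 comes off first (add 5). So sub: x = 2.

Answer: x ∈ {2}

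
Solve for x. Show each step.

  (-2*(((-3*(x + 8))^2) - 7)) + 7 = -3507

Step 1. [(-2*(((-3*(x + 8))^2) - 7)) + 7 = -3507] subtract 7: x sits inside (… + 7). So sub: -2*(((-3*(x + 8))^2) - 7) = -3514.
Step 2. [-2*(((-3*(x + 8))^2) - 7) = -3514] -2·(inner) — divide through by -2. So div: ((-3*(x + 8))^2) - 7 = 1757.
Step 3. [((-3*(x + 8))^2) - 7 = 1757] peel the -7: add 7 from each side, so sub: (-3*(x + 8))^2 = 1764.
Step 4. [(-3*(x + 8))^2 = 1764] √ both sides: 1764 ≥ 0 gives two branches, so sqrt: -3*(x + 8) = 42 or -42.
Step 5. [-3*(x + 8) = 42 or -42] -3·(inner) — divide through by -3 ⇒ div: x + 8 = -14 or 14.
Step 6. [x + 8 = -14 or 14] subtract 8: x sits inside (… + 8) ⇒ sub: x = -22 or 6.

Answer: x ∈ {-22, 6}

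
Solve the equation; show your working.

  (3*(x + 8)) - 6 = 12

Step 1. [(3*(x + 8)) - 6 = 12] common factor 3 (LHS and 12) — divide through, so factor: (x + 8) - 2 = 4.
Step 2. [(x + 8) - 2 = 4] 2 comes off first (add 2) ⇒ sub: x + 8 = 6.
Step 3. [x + 8 = 6] peel the +8: subtract 8 from each side. So sub: x = -2.

Answer: x ∈ {-2}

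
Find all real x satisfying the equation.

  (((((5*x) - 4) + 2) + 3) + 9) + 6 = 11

Step 1. [(((((5*x) - 4) + 2) + 3) + 9) + 6 = 11] peel the +6: subtract 6 from each side ⇒ sub: ((((5*x) - 4) + 2) + 3) + 9 = 5.
Step 2. [((((5*x) - 4) + 2) + 3) + 9 = 5] the outer +9 inverts by subtracting 9. So sub: (((5*x) - 4) + 2) + 3 = -4.
Step 3. [(((5*x) - 4) + 2) + 3 = -4] peel the +3: subtract 3 from each side. So sub: ((5*x) - 4) + 2 = -7.
Step 4. [((5*x) - 4) + 2 = -7] peel the +2: subtract 2 from each side, so sub: (5*x) - 4 = -9.
Step 5. [(5*x) - 4 = -9] the outer -4 inverts by adding 4 ⇒ sub: 5*x = -5.
Step 6. [5*x = -5] 5 out front; divide by 5 ⇒ div: x = -1.

Answer: x ∈ {-1}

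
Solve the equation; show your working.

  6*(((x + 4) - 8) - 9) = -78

Step 1. [6*(((x + 4) - 8) - 9) = -78] LHS = 6·(…); ÷6 both sides. So div: ((x + 4) - 8) - 9 = -13.
Step 2. [((x + 4) - 8) - 9 = -13] the outer -9 inverts by adding 9 ⇒ sub: (x + 4) - 8 = -4.
Step 3. [(x + 4) - 8 = -4] -8 is outermost — add 8 both sides ⇒ sub: x + 4 = 4.
Step 4. [x + 4 = 4] 4 comes off first (subtract 4). So sub: x = 0.

Answer: x ∈ {0}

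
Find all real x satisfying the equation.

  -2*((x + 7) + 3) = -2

Step 1. [-2*((x + 7) + 3) = -2] leading coefficient -2: divide by -2 ⇒ div: (x + 7) + 3 = 1.
Step 2. [(x + 7) + 3 = 1] the outer +3 inverts by subtracting 3, so sub: x + 7 = -2.
Step 3. [x + 7 = -2] the outer +7 inverts by subtracting 7 ⇒ sub: x = -9.

Answer: x ∈ {-9}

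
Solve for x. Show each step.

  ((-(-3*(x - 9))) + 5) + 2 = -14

Step 1. [((-(-3*(x - 9))) + 5) + 2 = -14] 2 comes off first (subtract 2) ⇒ sub: (-(-3*(x - 9))) + 5 = -16.
Step 2. [(-(-3*(x - 9))) + 5 = -16] +5 is outermost — subtract 5 both sides ⇒ sub: -(-3*(x - 9)) = -21.
Step 3. [-(-3*(x - 9)) = -21] LHS negated; negate both sides, so neg: -3*(x - 9) = 21.
Step 4. [-3*(x - 9) = 21] leading coefficient -3: divide by -3. So div: x - 9 = -7.
Step 5. [x - 9 = -7] the outer -9 inverts by adding 9, so sub: x = 2.

Answer: x ∈ {2}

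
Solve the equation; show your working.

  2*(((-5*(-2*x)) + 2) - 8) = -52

Step 1. [2*(((-5*(-2*x)) + 2) - 8) = -52] leading coefficient 2: divide by 2 ⇒ div: ((-5*(-2*x)) + 2) - 8 = -26.
Step 2. [((-5*(-2*x)) + 2) - 8 = -26] add 8: x sits inside (… - 8) ⇒ sub: (-5*(-2*x)) + 2 = -18.
Step 3. [(-5*(-2*x)) + 2 = -18] subtract 2: x sits inside (… + 2), so sub: -5*(-2*x) = -20.
Step 4. [-5*(-2*x) = -20] divide by the outer -5. So div: -2*x = 4.
Step 5. [-2*x = 4] -2·(inner) — divide through by -2, so div: x = -2.

Answer: x ∈ {-2}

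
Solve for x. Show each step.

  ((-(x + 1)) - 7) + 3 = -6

Step 1. [((-(x + 1)) - 7) + 3 = -6] +3 is outermost — subtract 3 both sides ⇒ sub: (-(x + 1)) - 7 = -9.
Step 2. [(-(x + 1)) - 7 = -9] -7 is outermost — add 7 both sides. So sub: -(x + 1) = -2.
Step 3. [-(x + 1) = -2] LHS negated; negate both sides, so neg: x + 1 = 2.
Step 4. [x + 1 = 2] subtract 1: x sits inside (… + 1), so sub: x = 1.

Answer: x ∈ {1}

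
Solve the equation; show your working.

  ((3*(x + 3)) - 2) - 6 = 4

Step 1. [((3*(x + 3)) - 2) - 6 = 4] add 6: x sits inside (… - 6) ⇒ sub: (3*(x + 3)) - 2 = 10.
Step 2. [(3*(x + 3)) - 2 = 10] 2 comes off first (add 2) ⇒ sub: 3*(x + 3) = 12.
Step 3. [3*(x + 3) = 12] LHS = 3·(…); ÷3 both sides ⇒ div: x + 3 = 4.
Step 4. [x + 3 = 4] 3 comes off first (subtract 3) ⇒ sub: x = 1.

Answer: x ∈ {1}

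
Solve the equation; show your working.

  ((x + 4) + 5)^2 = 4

Step 1. [((x + 4) + 5)^2 = 4] 4 ≥ 0, LHS is (·)² — take ±√, so sqrt: (x + 4) + 5 = 2 or -2.
Step 2. [(x + 4) + 5 = 2 or -2] 5 comes off first (subtract 5). So sub: x + 4 = -3 or -7.
Step 3. [x + 4 = -3 or -7] subtract 4: x sits inside (… + 4). So sub: x = -7 or -11.

Answer: x ∈ {-11, -7}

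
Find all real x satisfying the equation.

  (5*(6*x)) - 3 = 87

Step 1. [(5*(6*x)) - 3 = 87] add 3: x sits inside (… - 3). So sub: 5*(6*x) = 90.
Step 2. [5*(6*x) = 90] 5 out front; divide by 5. So div: 6*x = 18.
Step 3. [6*x = 18] 6 out front; divide by 6. So div: x = 3.

Answer: x ∈ {3}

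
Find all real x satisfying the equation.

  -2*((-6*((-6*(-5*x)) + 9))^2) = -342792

Step 1. [-2*((-6*((-6*(-5*x)) + 9))^2) = -342792] -2 out front; divide by -2 ⇒ div: (-6*((-6*(-5*x)) + 9))^2 = 171396.
Step 2. [(-6*((-6*(-5*x)) + 9))^2 = 171396] 171396 ≥ 0, LHS is (·)² — take ±√ ⇒ sqrt: -6*((-6*(-5*x)) + 9) = 414 or -414.
Step 3. [-6*((-6*(-5*x)) + 9) = 414 or -414] -6·(inner) — divide through by -6, so div: (-6*(-5*x)) + 9 = -69 or 69.
Step 4. [(-6*(-5*x)) + 9 = -69 or 69] 9 comes off first (subtract 9), so sub: -6*(-5*x) = -78 or 60.
Step 5. [-6*(-5*x) = -78 or 60] leading coefficient -6: divide by -6, so div: -5*x = 13 or -10.
Step 6. [-5*x = 13 or -10] divide by the outer -5, so div: x = -13/5 or 2.

Answer: x ∈ {-13/5, 2}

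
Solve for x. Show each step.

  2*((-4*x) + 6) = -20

Step 1. [2*((-4*x) + 6) = -20] leading coefficient 2: divide by 2 ⇒ div: (-4*x) + 6 = -10.
Step 2. [(-4*x) + 6 = -10] peel the +6: subtract 6 from each side ⇒ sub: -4*x = -16.
Step 3. [-4*x = -16] -4·(inner) — divide through by -4. So div: x = 4.

Answer: x ∈ {4}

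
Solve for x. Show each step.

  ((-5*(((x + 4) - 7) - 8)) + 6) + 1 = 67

Step 1. [((-5*(((x + 4) - 7) - 8)) + 6) + 1 = 67] peel the +1: subtract 1 from each side ⇒ sub: (-5*(((x + 4) - 7) - 8)) + 6 = 66.
Step 2. [(-5*(((x + 4) - 7) - 8)) + 6 = 66] the outer +6 inverts by subtracting 6 ⇒ sub: -5*(((x + 4) - 7) - 8) = 60.
Step 3. [-5*(((x + 4) - 7) - 8) = 60] divide by the outer -5 ⇒ div: ((x + 4) - 7) - 8 = -12.
Step 4. [((x + 4) - 7) - 8 = -12] -8 is outermost — add 8 both sides. So sub: (x + 4) - 7 = -4.
Step 5. [(x + 4) - 7 = -4] peel the -7: add 7 from each side. So sub: x + 4 = 3.
Step 6. [x + 4 = 3] 4 comes off first (subtract 4) ⇒ sub: x = -1.

Answer: x ∈ {-1}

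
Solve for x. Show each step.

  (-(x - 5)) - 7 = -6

Step 1. [(-(x - 5)) - 7 = -6] peel the -7: add 7 from each side ⇒ sub: -(x - 5) = 1.
Step 2. [-(x - 5) = 1] leading − — multiply by −1, so neg: x - 5 = -1.
Step 3. [x - 5 = -1] peel the -5: add 5 from each side ⇒ sub: x = 4.

Answer: x ∈ {4}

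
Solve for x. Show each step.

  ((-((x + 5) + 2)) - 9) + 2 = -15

Step 1. [((-((x + 5) + 2)) - 9) + 2 = -15] 2 comes off first (subtract 2), so sub: (-((x + 5) + 2)) - 9 = -17.
Step 2. [(-((x + 5) + 2)) - 9 = -17] add 9: x sits inside (… - 9). So sub: -((x + 5) + 2) = -8.
Step 3. [-((x + 5) + 2) = -8] flip signs both sides, so neg: (x + 5) + 2 = 8.
Step 4. [(x + 5) + 2 = 8] +2 is outermost — subtract 2 both sides, so sub: x + 5 = 6.
Step 5. [x + 5 = 6] the outer +5 inverts by subtracting 5. So sub: x = 1.

Answer: x ∈ {1}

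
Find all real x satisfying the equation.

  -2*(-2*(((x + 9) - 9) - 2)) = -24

Step 1. [-2*(-2*(((x + 9) - 9) - 2)) = -24] -2 out front; divide by -2 ⇒ div: -2*(((x + 9) - 9) - 2) = 12.
Step 2. [-2*(((x + 9) - 9) - 2) = 12] LHS = -2·(…); ÷-2 both sides ⇒ div: ((x + 9) - 9) - 2 = -6.
Step 3. [((x + 9) - 9) - 2 = -6] 2 comes off first (add 2) ⇒ sub: (x + 9) - 9 = -4.
Step 4. [(x + 9) - 9 = -4] peel the -9: add 9 from each side ⇒ sub: x + 9 = 5.
Step 5. [x + 9 = 5] +9 is outermost — subtract 9 both sides ⇒ sub: x = -4.

Answer: x ∈ {-4}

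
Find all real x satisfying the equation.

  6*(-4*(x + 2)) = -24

Step 1. [6*(-4*(x + 2)) = -24] 6 out front; divide by 6, so div: -4*(x + 2) = -4.
Step 2. [-4*(x + 2) = -4] LHS = -4·(…); ÷-4 both sides ⇒ div: x + 2 = 1.
Step 3. [x + 2 = 1] +2 is outermost — subtract 2 both sides ⇒ sub: x = -1.

Answer: x ∈ {-1}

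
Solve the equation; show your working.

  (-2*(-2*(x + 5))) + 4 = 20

Step 1. [(-2*(-2*(x + 5))) + 4 = 20] 4 comes off first (subtract 4). So sub: -2*(-2*(x + 5)) = 16.
Step 2. [-2*(-2*(x + 5)) = 16] -2·(inner) — divide through by -2, so div: -2*(x + 5) = -8.
Step 3. [-2*(x + 5) = -8] -2·(inner) — divide through by -2. So div: x + 5 = 4.
Step 4. [x + 5 = 4] the outer +5 inverts by subtracting 5. So sub: x = -1.

Answer: x ∈ {-1}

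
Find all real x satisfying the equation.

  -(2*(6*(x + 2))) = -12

Step 1. [-(2*(6*(x + 2))) = -12] leading − — multiply by −1 ⇒ neg: 2*(6*(x + 2)) = 12.
Step 2. [2*(6*(x + 2)) = 12] 2 out front; divide by 2 ⇒ div: 6*(x + 2) = 6.
Step 3. [6*(x + 2) = 6] leading coefficient 6: divide by 6. So div: x + 2 = 1.
Step 4. [x + 2 = 1] +2 is outermost — subtract 2 both sides, so sub: x = -1.

Answer: x ∈ {-1}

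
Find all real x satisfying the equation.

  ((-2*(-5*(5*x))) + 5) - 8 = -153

Step 1. [((-2*(-5*(5*x))) + 5) - 8 = -153] peel the -8: add 8 from each side. So sub: (-2*(-5*(5*x))) + 5 = -145.
Step 2. [(-2*(-5*(5*x))) + 5 = -145] peel the +5: subtract 5 from each side, so sub: -2*(-5*(5*x)) = -150.
Step 3. [-2*(-5*(5*x)) = -150] -2 out front; divide by -2. So div: -5*(5*x) = 75.
Step 4. [-5*(5*x) = 75] -5 out front; divide by -5. So div: 5*x = -15.
Step 5. [5*x = -15] 5·(inner) — divide through by 5 ⇒ div: x = -3.

Answer: x ∈ {-3}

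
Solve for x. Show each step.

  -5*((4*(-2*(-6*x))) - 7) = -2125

Step 1. [-5*((4*(-2*(-6*x))) - 7) = -2125] -5·(inner) — divide through by -5. So div: (4*(-2*(-6*x))) - 7 = 425.
Step 2. [(4*(-2*(-6*x))) - 7 = 425] 7 comes off first (add 7), so sub: 4*(-2*(-6*x)) = 432.
Step 3. [4*(-2*(-6*x)) = 432] 4 out front; divide by 4, so div: -2*(-6*x) = 108.
Step 4. [-2*(-6*x) = 108] leading coefficient -2: divide by -2. So div: -6*x = -54.
Step 5. [-6*x = -54] -6 out front; divide by -6, so div: x = 9.

Answer: x ∈ {9}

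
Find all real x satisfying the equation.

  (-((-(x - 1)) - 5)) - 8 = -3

Step 1. [(-((-(x - 1)) - 5)) - 8 = -3] add 8: x sits inside (… - 8), so sub: -((-(x - 1)) - 5) = 5.
Step 2. [-((-(x - 1)) - 5) = 5] flip signs both sides ⇒ neg: (-(x - 1)) - 5 = -5.
Step 3. [(-(x - 1)) - 5 = -5] peel the -5: add 5 from each side ⇒ sub: -(x - 1) = 0.
Step 4. [-(x - 1) = 0] flip signs both sides. So neg: x - 1 = 0.
Step 5. [x - 1 = 0] the outer -1 inverts by adding 1. So sub: x = 1.

Answer: x ∈ {1}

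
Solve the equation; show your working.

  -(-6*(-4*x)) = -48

Step 1. [-(-6*(-4*x)) = -48] leading − — multiply by −1. So neg: -6*(-4*x) = 48.
Step 2. [-6*(-4*x) = 48] divide by the outer -6, so div: -4*x = -8.
Step 3. [-4*x = -8] leading coefficient -4: divide by -4. So div: x = 2.

Answer: x ∈ {2}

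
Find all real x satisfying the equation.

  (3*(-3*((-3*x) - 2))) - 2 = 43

Step 1. [(3*(-3*((-3*x) - 2))) - 2 = 43] 2 comes off first (add 2). So sub: 3*(-3*((-3*x) - 2)) = 45.
Step 2. [3*(-3*((-3*x) - 2)) = 45] divide by the outer 3 ⇒ div: -3*((-3*x) - 2) = 15.
Step 3. [-3*((-3*x) - 2) = 15] LHS = -3·(…); ÷-3 both sides ⇒ div: (-3*x) - 2 = -5.
Step 4. [(-3*x) - 2 = -5] add 2: x sits inside (… - 2) ⇒ sub: -3*x = -3.
Step 5. [-3*x = -3] LHS = -3·(…); ÷-3 both sides, so div: x = 1.

Answer: x ∈ {1}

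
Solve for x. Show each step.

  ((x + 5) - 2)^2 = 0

Step 1. [((x + 5) - 2)^2 = 0] LHS squared, RHS 0 ≥ 0: apply √ (±), so sqrt: (x + 5) - 2 = 0.
Step 2. [(x + 5) - 2 = 0] peel the -2: add 2 from each side ⇒ sub: x + 5 = 2.
Step 3. [x + 5 = 2] subtract 5: x sits inside (… + 5) ⇒ sub: x = -3.

Answer: x ∈ {-3}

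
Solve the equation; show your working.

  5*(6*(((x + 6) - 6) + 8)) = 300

Step 1. [5*(6*(((x + 6) - 6) + 8)) = 300] LHS = 5·(…); ÷5 both sides. So div: 6*(((x + 6) - 6) + 8) = 60.
Step 2. [6*(((x + 6) - 6) + 8) = 60] leading coefficient 6: divide by 6, so div: ((x + 6) - 6) + 8 = 10.
Step 3. [((x + 6) - 6) + 8 = 10] 8 comes off first (subtract 8) ⇒ sub: (x + 6) - 6 = 2.
Step 4. [(x + 6) - 6 = 2] the outer -6 inverts by adding 6, so sub: x + 6 = 8.
Step 5. [x + 6 = 8] subtract 6: x sits inside (… + 6), so sub: x = 2.

Answer: x ∈ {2}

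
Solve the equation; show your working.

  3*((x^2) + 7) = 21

Step 1. [3*((x^2) + 7) = 21] divide by the outer 3, so div: (x^2) + 7 = 7.
Step 2. [(x^2) + 7 = 7] the outer +7 inverts by subtracting 7 ⇒ sub: x^2 = 0.
Step 3. [x^2 = 0] LHS squared, RHS 0 ≥ 0: apply √ (±) ⇒ sqrt: x = 0.

Answer: x ∈ {0}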